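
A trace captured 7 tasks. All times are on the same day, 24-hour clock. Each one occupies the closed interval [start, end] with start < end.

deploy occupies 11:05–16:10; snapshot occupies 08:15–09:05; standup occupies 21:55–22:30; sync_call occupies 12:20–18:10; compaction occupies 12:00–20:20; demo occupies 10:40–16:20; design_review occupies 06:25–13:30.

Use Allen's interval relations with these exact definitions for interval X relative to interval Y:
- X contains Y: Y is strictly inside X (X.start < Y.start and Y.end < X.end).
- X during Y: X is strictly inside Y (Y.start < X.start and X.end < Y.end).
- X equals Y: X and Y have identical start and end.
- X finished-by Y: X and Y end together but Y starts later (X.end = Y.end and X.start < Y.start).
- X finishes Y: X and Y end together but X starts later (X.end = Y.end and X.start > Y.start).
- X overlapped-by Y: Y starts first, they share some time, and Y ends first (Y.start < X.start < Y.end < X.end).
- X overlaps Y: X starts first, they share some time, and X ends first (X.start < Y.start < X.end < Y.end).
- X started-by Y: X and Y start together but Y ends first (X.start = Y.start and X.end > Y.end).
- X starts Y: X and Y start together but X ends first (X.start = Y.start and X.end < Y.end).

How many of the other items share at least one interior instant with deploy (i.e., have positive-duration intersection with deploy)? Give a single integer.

4

Target deploy = [11:05, 16:10].
compaction [12:00, 20:20] → overlapped-by → counts.
demo [10:40, 16:20] → contains → counts.
design_review [06:25, 13:30] → overlaps → counts.
snapshot [08:15, 09:05] → before → no.
standup [21:55, 22:30] → after → no.
sync_call [12:20, 18:10] → overlapped-by → counts.
Total: 4.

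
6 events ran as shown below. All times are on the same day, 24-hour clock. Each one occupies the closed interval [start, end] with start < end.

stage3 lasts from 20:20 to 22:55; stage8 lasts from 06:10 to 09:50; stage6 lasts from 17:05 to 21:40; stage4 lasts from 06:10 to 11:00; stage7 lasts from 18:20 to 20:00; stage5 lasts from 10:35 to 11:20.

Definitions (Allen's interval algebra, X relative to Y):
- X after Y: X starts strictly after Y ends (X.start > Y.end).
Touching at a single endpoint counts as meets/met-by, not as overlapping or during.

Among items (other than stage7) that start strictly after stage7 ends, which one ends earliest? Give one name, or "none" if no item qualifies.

stage3

Target stage7 = [18:20, 20:00].
stage3 [20:20, 22:55] → after → candidate.
stage4 [06:10, 11:00] → before → excluded.
stage5 [10:35, 11:20] → before → excluded.
stage6 [17:05, 21:40] → contains → excluded.
stage8 [06:10, 09:50] → before → excluded.
Among candidates, earliest end is 22:55 → stage3.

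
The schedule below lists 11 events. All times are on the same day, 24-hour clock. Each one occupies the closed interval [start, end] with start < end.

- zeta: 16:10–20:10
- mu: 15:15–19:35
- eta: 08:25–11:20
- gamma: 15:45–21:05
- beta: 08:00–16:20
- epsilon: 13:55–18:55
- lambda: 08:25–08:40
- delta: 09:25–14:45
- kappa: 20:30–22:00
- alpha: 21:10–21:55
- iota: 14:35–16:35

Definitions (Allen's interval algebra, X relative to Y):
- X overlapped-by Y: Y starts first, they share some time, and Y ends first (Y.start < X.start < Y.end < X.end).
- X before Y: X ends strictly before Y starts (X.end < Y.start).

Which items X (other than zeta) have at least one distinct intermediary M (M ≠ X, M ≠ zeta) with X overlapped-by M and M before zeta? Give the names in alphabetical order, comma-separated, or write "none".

delta, epsilon, iota

Target zeta = [16:10, 20:10].
Intermediaries M with M before zeta: delta, eta, lambda.
Via delta — items with X overlapped-by delta: epsilon, iota.
Via eta — items with X overlapped-by eta: delta.
Via lambda — items with X overlapped-by lambda: none.
Union: delta, epsilon, iota.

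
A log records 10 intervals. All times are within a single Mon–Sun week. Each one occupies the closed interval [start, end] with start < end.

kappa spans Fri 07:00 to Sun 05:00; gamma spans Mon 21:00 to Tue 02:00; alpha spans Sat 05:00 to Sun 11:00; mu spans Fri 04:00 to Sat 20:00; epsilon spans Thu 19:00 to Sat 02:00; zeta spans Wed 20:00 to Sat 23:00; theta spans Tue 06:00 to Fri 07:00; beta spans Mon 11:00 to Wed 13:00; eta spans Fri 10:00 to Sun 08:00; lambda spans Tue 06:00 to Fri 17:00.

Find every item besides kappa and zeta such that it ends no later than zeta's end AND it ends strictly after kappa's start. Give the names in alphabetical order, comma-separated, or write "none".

epsilon, lambda, mu

Conditions: its end is no later than zeta's end (X.end <= Sat 23:00) AND its end is strictly after kappa's start (X.end > Fri 07:00).
alpha: end Sun 11:00 <= Sat 23:00? ✗; end Sun 11:00 > Fri 07:00? ✓ → no.
beta: end Wed 13:00 <= Sat 23:00? ✓; end Wed 13:00 > Fri 07:00? ✗ → no.
epsilon: end Sat 02:00 <= Sat 23:00? ✓; end Sat 02:00 > Fri 07:00? ✓ → yes.
eta: end Sun 08:00 <= Sat 23:00? ✗; end Sun 08:00 > Fri 07:00? ✓ → no.
gamma: end Tue 02:00 <= Sat 23:00? ✓; end Tue 02:00 > Fri 07:00? ✗ → no.
lambda: end Fri 17:00 <= Sat 23:00? ✓; end Fri 17:00 > Fri 07:00? ✓ → yes.
mu: end Sat 20:00 <= Sat 23:00? ✓; end Sat 20:00 > Fri 07:00? ✓ → yes.
theta: end Fri 07:00 <= Sat 23:00? ✓; end Fri 07:00 > Fri 07:00? ✗ → no.
Result: epsilon, lambda, mu.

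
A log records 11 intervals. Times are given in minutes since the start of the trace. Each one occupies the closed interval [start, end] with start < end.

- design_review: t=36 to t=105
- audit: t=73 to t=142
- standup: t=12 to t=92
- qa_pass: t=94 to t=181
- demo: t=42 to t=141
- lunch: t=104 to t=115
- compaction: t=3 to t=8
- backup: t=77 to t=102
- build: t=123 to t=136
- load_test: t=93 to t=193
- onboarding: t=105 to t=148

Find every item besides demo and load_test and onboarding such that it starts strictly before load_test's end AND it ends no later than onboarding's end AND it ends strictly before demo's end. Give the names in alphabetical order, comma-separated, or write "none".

Conditions: its start is strictly before load_test's end (X.start < t=193) AND its end is no later than onboarding's end (X.end <= t=148) AND its end is strictly before demo's end (X.end < t=141).
audit: start t=73 < t=193? ✓; end t=142 <= t=148? ✓; end t=142 < t=141? ✗ → no.
backup: start t=77 < t=193? ✓; end t=102 <= t=148? ✓; end t=102 < t=141? ✓ → yes.
build: start t=123 < t=193? ✓; end t=136 <= t=148? ✓; end t=136 < t=141? ✓ → yes.
compaction: start t=3 < t=193? ✓; end t=8 <= t=148? ✓; end t=8 < t=141? ✓ → yes.
design_review: start t=36 < t=193? ✓; end t=105 <= t=148? ✓; end t=105 < t=141? ✓ → yes.
lunch: start t=104 < t=193? ✓; end t=115 <= t=148? ✓; end t=115 < t=141? ✓ → yes.
qa_pass: start t=94 < t=193? ✓; end t=181 <= t=148? ✗; end t=181 < t=141? ✗ → no.
standup: start t=12 < t=193? ✓; end t=92 <= t=148? ✓; end t=92 < t=141? ✓ → yes.
Result: backup, build, compaction, design_review, lunch, standup.

backup, build, compaction, design_review, lunch, standup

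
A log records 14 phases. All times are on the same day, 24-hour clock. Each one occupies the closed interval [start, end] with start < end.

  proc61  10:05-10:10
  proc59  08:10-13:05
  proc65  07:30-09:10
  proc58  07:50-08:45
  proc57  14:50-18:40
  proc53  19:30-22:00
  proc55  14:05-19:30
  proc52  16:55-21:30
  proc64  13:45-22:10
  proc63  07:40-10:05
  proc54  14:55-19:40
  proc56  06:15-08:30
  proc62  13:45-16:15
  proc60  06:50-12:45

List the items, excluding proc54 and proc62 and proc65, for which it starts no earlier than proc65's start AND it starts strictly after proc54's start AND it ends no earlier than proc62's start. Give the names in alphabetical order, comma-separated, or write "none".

proc52, proc53

Conditions: its start is no earlier than proc65's start (X.start >= 07:30) AND its start is strictly after proc54's start (X.start > 14:55) AND its end is no earlier than proc62's start (X.end >= 13:45).
proc52: start 16:55 >= 07:30? ✓; start 16:55 > 14:55? ✓; end 21:30 >= 13:45? ✓ → yes.
proc53: start 19:30 >= 07:30? ✓; start 19:30 > 14:55? ✓; end 22:00 >= 13:45? ✓ → yes.
proc55: start 14:05 >= 07:30? ✓; start 14:05 > 14:55? ✗; end 19:30 >= 13:45? ✓ → no.
proc56: start 06:15 >= 07:30? ✗; start 06:15 > 14:55? ✗; end 08:30 >= 13:45? ✗ → no.
proc57: start 14:50 >= 07:30? ✓; start 14:50 > 14:55? ✗; end 18:40 >= 13:45? ✓ → no.
proc58: start 07:50 >= 07:30? ✓; start 07:50 > 14:55? ✗; end 08:45 >= 13:45? ✗ → no.
proc59: start 08:10 >= 07:30? ✓; start 08:10 > 14:55? ✗; end 13:05 >= 13:45? ✗ → no.
proc60: start 06:50 >= 07:30? ✗; start 06:50 > 14:55? ✗; end 12:45 >= 13:45? ✗ → no.
proc61: start 10:05 >= 07:30? ✓; start 10:05 > 14:55? ✗; end 10:10 >= 13:45? ✗ → no.
proc63: start 07:40 >= 07:30? ✓; start 07:40 > 14:55? ✗; end 10:05 >= 13:45? ✗ → no.
proc64: start 13:45 >= 07:30? ✓; start 13:45 > 14:55? ✗; end 22:10 >= 13:45? ✓ → no.
Result: proc52, proc53.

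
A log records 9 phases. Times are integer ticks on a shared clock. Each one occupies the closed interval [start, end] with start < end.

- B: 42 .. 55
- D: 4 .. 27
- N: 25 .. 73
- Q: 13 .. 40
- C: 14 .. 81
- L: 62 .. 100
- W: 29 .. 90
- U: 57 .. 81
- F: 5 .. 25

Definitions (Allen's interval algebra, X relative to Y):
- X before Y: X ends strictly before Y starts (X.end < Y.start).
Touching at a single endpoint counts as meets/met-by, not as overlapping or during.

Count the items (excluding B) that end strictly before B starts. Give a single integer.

3

Target B = [42, 55].
C [14, 81] → contains → no.
D [4, 27] → before → counts.
F [5, 25] → before → counts.
L [62, 100] → after → no.
N [25, 73] → contains → no.
Q [13, 40] → before → counts.
U [57, 81] → after → no.
W [29, 90] → contains → no.
Total: 3.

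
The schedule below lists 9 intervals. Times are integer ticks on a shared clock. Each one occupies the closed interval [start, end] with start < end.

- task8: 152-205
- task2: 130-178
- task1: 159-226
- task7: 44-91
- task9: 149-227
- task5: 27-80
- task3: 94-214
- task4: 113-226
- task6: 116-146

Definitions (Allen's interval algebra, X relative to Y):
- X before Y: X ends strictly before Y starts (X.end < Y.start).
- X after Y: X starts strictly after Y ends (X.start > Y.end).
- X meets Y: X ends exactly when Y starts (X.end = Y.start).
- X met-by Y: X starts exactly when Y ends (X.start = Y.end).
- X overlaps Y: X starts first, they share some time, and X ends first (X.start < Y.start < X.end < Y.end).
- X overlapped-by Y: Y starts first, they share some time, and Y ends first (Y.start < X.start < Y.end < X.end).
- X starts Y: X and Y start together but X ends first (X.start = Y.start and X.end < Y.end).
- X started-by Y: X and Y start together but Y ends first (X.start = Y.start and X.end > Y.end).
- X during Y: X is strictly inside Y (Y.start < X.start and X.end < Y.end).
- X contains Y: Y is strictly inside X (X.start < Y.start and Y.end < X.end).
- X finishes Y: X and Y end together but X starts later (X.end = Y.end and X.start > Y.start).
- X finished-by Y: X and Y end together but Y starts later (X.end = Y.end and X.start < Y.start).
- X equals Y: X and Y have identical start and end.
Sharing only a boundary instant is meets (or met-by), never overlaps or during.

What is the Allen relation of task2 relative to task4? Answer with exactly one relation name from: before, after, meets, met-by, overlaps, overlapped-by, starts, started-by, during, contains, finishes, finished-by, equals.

during

task2 = [130, 178]; task4 = [113, 226].
Compare endpoints: task2.start > task4.start, task2.start < task4.end, task2.end > task4.start, task2.end < task4.end.
That pattern is 'during'.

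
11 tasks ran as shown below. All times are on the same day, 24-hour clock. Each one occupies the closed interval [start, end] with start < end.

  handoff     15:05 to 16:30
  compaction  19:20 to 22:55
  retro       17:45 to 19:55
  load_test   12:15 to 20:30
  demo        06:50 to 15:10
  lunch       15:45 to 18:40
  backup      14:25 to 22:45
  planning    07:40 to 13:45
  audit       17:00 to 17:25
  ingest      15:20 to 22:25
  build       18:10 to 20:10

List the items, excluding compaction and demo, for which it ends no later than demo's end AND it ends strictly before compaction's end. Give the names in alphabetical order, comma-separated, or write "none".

planning

Conditions: its end is no later than demo's end (X.end <= 15:10) AND its end is strictly before compaction's end (X.end < 22:55).
audit: end 17:25 <= 15:10? ✗; end 17:25 < 22:55? ✓ → no.
backup: end 22:45 <= 15:10? ✗; end 22:45 < 22:55? ✓ → no.
build: end 20:10 <= 15:10? ✗; end 20:10 < 22:55? ✓ → no.
handoff: end 16:30 <= 15:10? ✗; end 16:30 < 22:55? ✓ → no.
ingest: end 22:25 <= 15:10? ✗; end 22:25 < 22:55? ✓ → no.
load_test: end 20:30 <= 15:10? ✗; end 20:30 < 22:55? ✓ → no.
lunch: end 18:40 <= 15:10? ✗; end 18:40 < 22:55? ✓ → no.
planning: end 13:45 <= 15:10? ✓; end 13:45 < 22:55? ✓ → yes.
retro: end 19:55 <= 15:10? ✗; end 19:55 < 22:55? ✓ → no.
Result: planning.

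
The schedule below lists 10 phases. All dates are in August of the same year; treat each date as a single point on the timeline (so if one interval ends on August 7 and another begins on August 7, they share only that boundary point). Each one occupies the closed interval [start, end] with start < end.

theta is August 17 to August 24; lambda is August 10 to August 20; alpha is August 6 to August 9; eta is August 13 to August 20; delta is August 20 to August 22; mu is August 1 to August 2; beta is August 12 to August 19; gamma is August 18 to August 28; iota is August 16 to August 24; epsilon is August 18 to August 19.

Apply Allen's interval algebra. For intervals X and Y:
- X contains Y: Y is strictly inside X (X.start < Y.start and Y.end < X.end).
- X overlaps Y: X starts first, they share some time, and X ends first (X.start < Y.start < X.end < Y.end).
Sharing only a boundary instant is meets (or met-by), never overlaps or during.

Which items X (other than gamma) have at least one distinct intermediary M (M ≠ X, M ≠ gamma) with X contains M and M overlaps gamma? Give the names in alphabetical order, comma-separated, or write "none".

Target gamma = [August 18, August 28].
Intermediaries M with M overlaps gamma: beta, eta, iota, lambda, theta.
Via beta — items with X contains beta: lambda.
Via eta — items with X contains eta: none.
Via iota — items with X contains iota: none.
Via lambda — items with X contains lambda: none.
Via theta — items with X contains theta: none.
Union: lambda.

lambda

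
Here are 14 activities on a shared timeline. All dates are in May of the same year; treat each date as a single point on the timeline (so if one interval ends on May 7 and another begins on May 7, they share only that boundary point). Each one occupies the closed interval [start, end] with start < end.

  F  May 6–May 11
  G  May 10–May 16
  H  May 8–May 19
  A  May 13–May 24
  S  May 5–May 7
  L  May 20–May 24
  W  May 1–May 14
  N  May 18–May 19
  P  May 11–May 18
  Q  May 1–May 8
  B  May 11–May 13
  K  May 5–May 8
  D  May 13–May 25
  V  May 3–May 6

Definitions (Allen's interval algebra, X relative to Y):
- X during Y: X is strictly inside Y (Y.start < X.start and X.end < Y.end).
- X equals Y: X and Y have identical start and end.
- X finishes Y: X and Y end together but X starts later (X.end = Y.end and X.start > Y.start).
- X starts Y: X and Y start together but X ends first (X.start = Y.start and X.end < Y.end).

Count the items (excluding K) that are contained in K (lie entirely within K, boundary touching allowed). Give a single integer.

1

Target K = [May 5, May 8].
A [May 13, May 24] → after → no.
B [May 11, May 13] → after → no.
D [May 13, May 25] → after → no.
F [May 6, May 11] → overlapped-by → no.
G [May 10, May 16] → after → no.
H [May 8, May 19] → met-by → no.
L [May 20, May 24] → after → no.
N [May 18, May 19] → after → no.
P [May 11, May 18] → after → no.
Q [May 1, May 8] → finished-by → no.
S [May 5, May 7] → starts → counts.
V [May 3, May 6] → overlaps → no.
W [May 1, May 14] → contains → no.
Total: 1.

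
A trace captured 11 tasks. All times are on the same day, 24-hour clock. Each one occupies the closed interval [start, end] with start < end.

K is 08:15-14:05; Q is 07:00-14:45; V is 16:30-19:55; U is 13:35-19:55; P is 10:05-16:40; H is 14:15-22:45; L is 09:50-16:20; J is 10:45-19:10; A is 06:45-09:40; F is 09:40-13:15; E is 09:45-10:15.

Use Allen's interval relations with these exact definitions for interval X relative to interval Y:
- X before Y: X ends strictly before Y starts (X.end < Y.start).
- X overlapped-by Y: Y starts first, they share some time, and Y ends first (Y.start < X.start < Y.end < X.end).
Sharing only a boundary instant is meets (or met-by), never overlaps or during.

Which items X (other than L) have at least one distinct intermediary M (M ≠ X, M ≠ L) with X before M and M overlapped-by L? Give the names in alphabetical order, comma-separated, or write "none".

A, E, F, K

Target L = [09:50, 16:20].
Intermediaries M with M overlapped-by L: H, J, P, U.
Via H — items with X before H: A, E, F, K.
Via J — items with X before J: A, E.
Via P — items with X before P: A.
Via U — items with X before U: A, E, F.
Union: A, E, F, K.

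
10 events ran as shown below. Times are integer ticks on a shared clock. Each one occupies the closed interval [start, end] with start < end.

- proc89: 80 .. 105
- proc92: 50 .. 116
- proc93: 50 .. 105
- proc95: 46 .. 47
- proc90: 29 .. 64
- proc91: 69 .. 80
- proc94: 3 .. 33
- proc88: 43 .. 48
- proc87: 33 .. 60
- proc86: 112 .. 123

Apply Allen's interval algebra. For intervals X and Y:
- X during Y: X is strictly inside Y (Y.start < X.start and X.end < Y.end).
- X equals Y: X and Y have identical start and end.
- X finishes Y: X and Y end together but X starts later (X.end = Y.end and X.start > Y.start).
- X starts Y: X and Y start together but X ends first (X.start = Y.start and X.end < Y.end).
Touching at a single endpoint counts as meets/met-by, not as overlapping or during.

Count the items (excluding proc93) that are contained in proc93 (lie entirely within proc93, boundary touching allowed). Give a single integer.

2

Target proc93 = [50, 105].
proc86 [112, 123] → after → no.
proc87 [33, 60] → overlaps → no.
proc88 [43, 48] → before → no.
proc89 [80, 105] → finishes → counts.
proc90 [29, 64] → overlaps → no.
proc91 [69, 80] → during → counts.
proc92 [50, 116] → started-by → no.
proc94 [3, 33] → before → no.
proc95 [46, 47] → before → no.
Total: 2.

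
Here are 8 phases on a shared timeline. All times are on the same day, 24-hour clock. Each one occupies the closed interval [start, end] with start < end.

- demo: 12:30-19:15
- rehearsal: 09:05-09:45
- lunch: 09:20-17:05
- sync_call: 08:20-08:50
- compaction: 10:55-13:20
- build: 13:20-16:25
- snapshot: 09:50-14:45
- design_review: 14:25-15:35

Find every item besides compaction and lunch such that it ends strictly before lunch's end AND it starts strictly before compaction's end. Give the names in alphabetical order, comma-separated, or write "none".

Conditions: its end is strictly before lunch's end (X.end < 17:05) AND its start is strictly before compaction's end (X.start < 13:20).
build: end 16:25 < 17:05? ✓; start 13:20 < 13:20? ✗ → no.
demo: end 19:15 < 17:05? ✗; start 12:30 < 13:20? ✓ → no.
design_review: end 15:35 < 17:05? ✓; start 14:25 < 13:20? ✗ → no.
rehearsal: end 09:45 < 17:05? ✓; start 09:05 < 13:20? ✓ → yes.
snapshot: end 14:45 < 17:05? ✓; start 09:50 < 13:20? ✓ → yes.
sync_call: end 08:50 < 17:05? ✓; start 08:20 < 13:20? ✓ → yes.
Result: rehearsal, snapshot, sync_call.

rehearsal, snapshot, sync_call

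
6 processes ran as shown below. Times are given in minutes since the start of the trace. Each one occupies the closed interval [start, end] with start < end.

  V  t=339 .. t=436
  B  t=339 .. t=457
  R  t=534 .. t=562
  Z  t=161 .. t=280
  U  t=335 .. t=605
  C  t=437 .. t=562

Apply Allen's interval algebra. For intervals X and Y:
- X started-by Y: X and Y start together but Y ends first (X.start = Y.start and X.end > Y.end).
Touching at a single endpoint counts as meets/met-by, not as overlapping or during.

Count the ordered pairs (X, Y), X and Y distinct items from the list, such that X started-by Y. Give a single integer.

Checking all 30 ordered pairs for relation 'started-by'; matching pairs in alphabetical order:
(B, V): B started-by V ✓
Count: 1.

1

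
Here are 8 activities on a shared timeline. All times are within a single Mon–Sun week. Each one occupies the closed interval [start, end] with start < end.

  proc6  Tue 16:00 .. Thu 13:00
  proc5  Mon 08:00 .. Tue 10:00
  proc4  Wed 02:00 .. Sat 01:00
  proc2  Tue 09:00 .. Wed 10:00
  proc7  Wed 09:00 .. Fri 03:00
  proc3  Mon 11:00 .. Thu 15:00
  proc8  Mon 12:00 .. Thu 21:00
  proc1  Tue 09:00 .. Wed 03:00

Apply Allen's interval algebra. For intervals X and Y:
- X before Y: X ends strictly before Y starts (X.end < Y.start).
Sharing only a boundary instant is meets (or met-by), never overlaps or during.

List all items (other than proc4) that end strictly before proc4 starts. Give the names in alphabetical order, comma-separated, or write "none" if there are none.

Target proc4 = [Wed 02:00, Sat 01:00].
proc1 [Tue 09:00, Wed 03:00] → overlaps → no.
proc2 [Tue 09:00, Wed 10:00] → overlaps → no.
proc3 [Mon 11:00, Thu 15:00] → overlaps → no.
proc5 [Mon 08:00, Tue 10:00] → before → yes.
proc6 [Tue 16:00, Thu 13:00] → overlaps → no.
proc7 [Wed 09:00, Fri 03:00] → during → no.
proc8 [Mon 12:00, Thu 21:00] → overlaps → no.
Result: proc5.

proc5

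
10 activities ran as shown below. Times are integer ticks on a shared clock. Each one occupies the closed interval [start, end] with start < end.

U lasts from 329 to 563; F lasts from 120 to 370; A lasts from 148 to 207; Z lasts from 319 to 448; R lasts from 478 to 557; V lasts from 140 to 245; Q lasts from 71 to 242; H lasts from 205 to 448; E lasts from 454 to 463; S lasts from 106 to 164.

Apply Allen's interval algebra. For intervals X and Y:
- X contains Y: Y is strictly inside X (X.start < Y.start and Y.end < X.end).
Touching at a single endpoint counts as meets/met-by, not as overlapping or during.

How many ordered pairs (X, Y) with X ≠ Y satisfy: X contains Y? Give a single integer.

Checking all 90 ordered pairs for relation 'contains'; matching pairs in alphabetical order:
(F, A): F contains A ✓
(F, V): F contains V ✓
(Q, A): Q contains A ✓
(Q, S): Q contains S ✓
(U, E): U contains E ✓
(U, R): U contains R ✓
(V, A): V contains A ✓
Count: 7.

7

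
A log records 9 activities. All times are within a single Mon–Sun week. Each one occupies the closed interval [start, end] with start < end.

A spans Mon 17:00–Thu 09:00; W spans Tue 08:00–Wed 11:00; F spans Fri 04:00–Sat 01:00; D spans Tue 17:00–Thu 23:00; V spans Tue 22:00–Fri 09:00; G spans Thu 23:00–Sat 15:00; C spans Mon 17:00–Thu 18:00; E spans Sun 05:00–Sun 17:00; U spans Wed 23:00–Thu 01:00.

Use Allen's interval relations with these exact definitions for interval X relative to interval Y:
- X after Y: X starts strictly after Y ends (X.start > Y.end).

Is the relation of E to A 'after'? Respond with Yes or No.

E = [Sun 05:00, Sun 17:00], A = [Mon 17:00, Thu 09:00].
Actual relation of E to A: after.
Asked whether 'after' holds → Yes.

Yes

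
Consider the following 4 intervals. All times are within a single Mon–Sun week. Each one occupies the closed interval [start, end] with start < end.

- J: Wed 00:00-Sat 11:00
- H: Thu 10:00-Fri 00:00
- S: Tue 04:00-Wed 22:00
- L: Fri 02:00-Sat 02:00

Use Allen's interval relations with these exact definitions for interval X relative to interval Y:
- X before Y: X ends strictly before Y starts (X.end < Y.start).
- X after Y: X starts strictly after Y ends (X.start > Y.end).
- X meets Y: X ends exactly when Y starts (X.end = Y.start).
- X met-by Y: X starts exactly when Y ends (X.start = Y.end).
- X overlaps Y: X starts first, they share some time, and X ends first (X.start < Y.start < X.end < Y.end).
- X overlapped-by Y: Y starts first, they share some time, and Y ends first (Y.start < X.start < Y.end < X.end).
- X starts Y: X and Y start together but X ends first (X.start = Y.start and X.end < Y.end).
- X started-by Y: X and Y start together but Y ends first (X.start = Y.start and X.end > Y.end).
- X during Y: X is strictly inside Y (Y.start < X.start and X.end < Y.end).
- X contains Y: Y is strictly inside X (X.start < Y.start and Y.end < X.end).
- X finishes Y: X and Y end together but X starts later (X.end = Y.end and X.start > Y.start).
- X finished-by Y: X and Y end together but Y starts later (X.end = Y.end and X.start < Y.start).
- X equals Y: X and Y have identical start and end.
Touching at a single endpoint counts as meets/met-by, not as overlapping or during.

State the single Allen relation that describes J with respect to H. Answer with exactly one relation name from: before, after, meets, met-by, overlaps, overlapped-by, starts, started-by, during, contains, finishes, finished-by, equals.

contains

J = [Wed 00:00, Sat 11:00]; H = [Thu 10:00, Fri 00:00].
Compare endpoints: J.start < H.start, J.start < H.end, J.end > H.start, J.end > H.end.
That pattern is 'contains'.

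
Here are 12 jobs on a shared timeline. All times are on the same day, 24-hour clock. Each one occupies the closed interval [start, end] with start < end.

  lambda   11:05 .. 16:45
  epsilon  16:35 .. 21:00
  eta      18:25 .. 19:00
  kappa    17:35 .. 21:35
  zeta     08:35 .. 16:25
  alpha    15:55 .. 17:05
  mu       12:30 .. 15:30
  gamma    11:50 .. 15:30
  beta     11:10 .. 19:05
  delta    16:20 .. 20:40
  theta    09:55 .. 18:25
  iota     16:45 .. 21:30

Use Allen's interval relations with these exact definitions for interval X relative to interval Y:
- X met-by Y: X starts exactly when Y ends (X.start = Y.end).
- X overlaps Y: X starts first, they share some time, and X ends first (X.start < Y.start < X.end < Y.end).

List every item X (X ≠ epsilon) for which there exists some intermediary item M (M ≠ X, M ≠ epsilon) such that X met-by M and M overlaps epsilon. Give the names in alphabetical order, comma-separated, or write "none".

Target epsilon = [16:35, 21:00].
Intermediaries M with M overlaps epsilon: alpha, beta, delta, lambda, theta.
Via alpha — items with X met-by alpha: none.
Via beta — items with X met-by beta: none.
Via delta — items with X met-by delta: none.
Via lambda — items with X met-by lambda: iota.
Via theta — items with X met-by theta: eta.
Union: eta, iota.

eta, iota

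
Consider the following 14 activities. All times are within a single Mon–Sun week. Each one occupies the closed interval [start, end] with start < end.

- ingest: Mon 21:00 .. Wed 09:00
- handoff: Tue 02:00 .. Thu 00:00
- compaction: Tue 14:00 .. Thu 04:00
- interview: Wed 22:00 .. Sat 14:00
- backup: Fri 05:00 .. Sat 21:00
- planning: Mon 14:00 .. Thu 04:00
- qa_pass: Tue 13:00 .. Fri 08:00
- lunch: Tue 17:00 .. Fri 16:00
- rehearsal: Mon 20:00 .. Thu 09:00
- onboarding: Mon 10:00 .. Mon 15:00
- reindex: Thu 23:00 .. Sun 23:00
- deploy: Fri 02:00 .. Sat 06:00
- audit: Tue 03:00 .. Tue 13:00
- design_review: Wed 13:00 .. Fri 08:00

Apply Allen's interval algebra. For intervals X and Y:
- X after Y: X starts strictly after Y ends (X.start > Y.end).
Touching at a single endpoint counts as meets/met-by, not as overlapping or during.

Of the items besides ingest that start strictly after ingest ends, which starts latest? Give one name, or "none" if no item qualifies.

backup

Target ingest = [Mon 21:00, Wed 09:00].
audit [Tue 03:00, Tue 13:00] → during → excluded.
backup [Fri 05:00, Sat 21:00] → after → candidate.
compaction [Tue 14:00, Thu 04:00] → overlapped-by → excluded.
deploy [Fri 02:00, Sat 06:00] → after → candidate.
design_review [Wed 13:00, Fri 08:00] → after → candidate.
handoff [Tue 02:00, Thu 00:00] → overlapped-by → excluded.
interview [Wed 22:00, Sat 14:00] → after → candidate.
lunch [Tue 17:00, Fri 16:00] → overlapped-by → excluded.
onboarding [Mon 10:00, Mon 15:00] → before → excluded.
planning [Mon 14:00, Thu 04:00] → contains → excluded.
qa_pass [Tue 13:00, Fri 08:00] → overlapped-by → excluded.
rehearsal [Mon 20:00, Thu 09:00] → contains → excluded.
reindex [Thu 23:00, Sun 23:00] → after → candidate.
Among candidates, latest start is Fri 05:00 → backup.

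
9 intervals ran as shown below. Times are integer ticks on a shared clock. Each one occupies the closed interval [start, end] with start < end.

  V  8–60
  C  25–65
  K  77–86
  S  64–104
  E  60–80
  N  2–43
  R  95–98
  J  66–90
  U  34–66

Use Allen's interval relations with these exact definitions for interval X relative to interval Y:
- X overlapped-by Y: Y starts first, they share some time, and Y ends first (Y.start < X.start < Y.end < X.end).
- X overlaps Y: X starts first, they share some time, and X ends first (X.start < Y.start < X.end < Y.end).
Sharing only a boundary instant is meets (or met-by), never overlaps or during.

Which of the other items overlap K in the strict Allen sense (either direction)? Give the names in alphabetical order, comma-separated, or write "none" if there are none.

E

Target K = [77, 86].
C [25, 65] → before → no.
E [60, 80] → overlaps → yes.
J [66, 90] → contains → no.
N [2, 43] → before → no.
R [95, 98] → after → no.
S [64, 104] → contains → no.
U [34, 66] → before → no.
V [8, 60] → before → no.
Result: E.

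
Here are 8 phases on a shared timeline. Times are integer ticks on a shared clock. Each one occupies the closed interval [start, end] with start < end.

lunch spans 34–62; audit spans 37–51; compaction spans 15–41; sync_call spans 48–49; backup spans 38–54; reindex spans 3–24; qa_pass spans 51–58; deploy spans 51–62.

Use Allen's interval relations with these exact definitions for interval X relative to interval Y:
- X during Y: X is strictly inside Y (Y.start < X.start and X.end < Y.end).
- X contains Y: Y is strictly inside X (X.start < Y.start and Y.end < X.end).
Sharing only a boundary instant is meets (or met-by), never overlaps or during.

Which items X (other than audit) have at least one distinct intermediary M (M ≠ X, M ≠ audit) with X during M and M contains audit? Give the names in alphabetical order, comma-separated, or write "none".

Target audit = [37, 51].
Intermediaries M with M contains audit: lunch.
Via lunch — items with X during lunch: backup, qa_pass, sync_call.
Union: backup, qa_pass, sync_call.

backup, qa_pass, sync_call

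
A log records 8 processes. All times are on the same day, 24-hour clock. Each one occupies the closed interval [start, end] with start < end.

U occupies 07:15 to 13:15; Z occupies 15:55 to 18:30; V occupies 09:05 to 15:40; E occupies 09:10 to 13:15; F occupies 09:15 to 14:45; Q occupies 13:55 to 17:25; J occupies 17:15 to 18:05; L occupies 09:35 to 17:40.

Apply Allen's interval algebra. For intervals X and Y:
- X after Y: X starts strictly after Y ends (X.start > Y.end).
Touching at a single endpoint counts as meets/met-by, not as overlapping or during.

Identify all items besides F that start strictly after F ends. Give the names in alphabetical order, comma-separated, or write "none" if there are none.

Target F = [09:15, 14:45].
E [09:10, 13:15] → overlaps → no.
J [17:15, 18:05] → after → yes.
L [09:35, 17:40] → overlapped-by → no.
Q [13:55, 17:25] → overlapped-by → no.
U [07:15, 13:15] → overlaps → no.
V [09:05, 15:40] → contains → no.
Z [15:55, 18:30] → after → yes.
Result: J, Z.

J, Z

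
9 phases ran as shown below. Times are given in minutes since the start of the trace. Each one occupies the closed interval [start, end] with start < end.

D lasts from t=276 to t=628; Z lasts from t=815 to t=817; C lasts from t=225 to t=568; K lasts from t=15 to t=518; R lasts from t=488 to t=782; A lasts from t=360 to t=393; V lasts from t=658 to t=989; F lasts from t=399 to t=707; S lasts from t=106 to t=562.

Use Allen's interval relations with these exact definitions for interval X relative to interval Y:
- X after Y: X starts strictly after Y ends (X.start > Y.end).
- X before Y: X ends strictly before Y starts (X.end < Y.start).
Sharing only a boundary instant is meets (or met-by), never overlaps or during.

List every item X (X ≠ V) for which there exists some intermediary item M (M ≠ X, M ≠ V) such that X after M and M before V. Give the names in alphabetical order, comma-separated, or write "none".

F, R, Z

Target V = [t=658, t=989].
Intermediaries M with M before V: A, C, D, K, S.
Via A — items with X after A: F, R, Z.
Via C — items with X after C: Z.
Via D — items with X after D: Z.
Via K — items with X after K: Z.
Via S — items with X after S: Z.
Union: F, R, Z.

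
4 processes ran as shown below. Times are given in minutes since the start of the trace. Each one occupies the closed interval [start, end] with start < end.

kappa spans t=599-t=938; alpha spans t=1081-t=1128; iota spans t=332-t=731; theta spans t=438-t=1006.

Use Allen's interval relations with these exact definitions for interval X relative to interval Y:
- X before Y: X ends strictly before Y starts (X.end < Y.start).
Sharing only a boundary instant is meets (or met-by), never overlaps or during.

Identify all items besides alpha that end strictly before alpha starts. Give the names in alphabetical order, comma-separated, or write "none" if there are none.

iota, kappa, theta

Target alpha = [t=1081, t=1128].
iota [t=332, t=731] → before → yes.
kappa [t=599, t=938] → before → yes.
theta [t=438, t=1006] → before → yes.
Result: iota, kappa, theta.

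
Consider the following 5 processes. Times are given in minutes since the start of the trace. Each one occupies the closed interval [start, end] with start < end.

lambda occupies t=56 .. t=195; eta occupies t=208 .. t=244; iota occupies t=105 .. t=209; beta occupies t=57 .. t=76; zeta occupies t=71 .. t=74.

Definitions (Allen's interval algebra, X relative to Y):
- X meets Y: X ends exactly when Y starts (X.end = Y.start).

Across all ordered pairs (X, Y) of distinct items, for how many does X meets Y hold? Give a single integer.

0

Checking all 20 ordered pairs for relation 'meets'; matching pairs in alphabetical order:
No pair satisfies it.
Count: 0.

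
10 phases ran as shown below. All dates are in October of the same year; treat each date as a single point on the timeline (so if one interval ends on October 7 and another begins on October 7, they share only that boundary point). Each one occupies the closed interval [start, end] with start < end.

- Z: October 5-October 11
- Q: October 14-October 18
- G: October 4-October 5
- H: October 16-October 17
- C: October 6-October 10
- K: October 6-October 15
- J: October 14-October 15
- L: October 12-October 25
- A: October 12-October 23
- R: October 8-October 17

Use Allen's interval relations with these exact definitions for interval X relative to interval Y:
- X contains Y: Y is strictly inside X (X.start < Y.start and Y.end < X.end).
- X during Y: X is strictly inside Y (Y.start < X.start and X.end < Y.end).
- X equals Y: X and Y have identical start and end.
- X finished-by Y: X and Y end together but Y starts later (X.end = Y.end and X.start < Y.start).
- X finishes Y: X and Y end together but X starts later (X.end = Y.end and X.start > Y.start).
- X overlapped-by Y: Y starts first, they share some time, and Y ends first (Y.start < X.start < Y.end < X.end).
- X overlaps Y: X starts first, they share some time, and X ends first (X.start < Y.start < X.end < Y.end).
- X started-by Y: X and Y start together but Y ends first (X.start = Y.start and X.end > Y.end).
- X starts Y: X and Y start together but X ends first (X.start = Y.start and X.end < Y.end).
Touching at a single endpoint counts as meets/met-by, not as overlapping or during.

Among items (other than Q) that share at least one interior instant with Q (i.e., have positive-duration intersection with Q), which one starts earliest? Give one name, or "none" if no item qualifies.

Target Q = [October 14, October 18].
A [October 12, October 23] → contains → candidate.
C [October 6, October 10] → before → excluded.
G [October 4, October 5] → before → excluded.
H [October 16, October 17] → during → candidate.
J [October 14, October 15] → starts → candidate.
K [October 6, October 15] → overlaps → candidate.
L [October 12, October 25] → contains → candidate.
R [October 8, October 17] → overlaps → candidate.
Z [October 5, October 11] → before → excluded.
Among candidates, earliest start is October 6 → K.

K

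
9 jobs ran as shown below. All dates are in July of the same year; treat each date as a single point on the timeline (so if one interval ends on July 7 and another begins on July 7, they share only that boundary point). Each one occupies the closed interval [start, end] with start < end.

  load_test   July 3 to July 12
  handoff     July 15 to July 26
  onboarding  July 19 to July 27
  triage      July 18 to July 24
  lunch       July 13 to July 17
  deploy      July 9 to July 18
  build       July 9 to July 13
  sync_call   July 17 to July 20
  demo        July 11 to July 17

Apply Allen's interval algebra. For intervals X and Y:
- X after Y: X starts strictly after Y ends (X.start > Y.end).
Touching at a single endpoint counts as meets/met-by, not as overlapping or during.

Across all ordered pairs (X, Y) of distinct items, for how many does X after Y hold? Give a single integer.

Checking all 72 ordered pairs for relation 'after'; matching pairs in alphabetical order:
(handoff, build): handoff after build ✓
(handoff, load_test): handoff after load_test ✓
(lunch, load_test): lunch after load_test ✓
(onboarding, build): onboarding after build ✓
(onboarding, demo): onboarding after demo ✓
(onboarding, deploy): onboarding after deploy ✓
(onboarding, load_test): onboarding after load_test ✓
(onboarding, lunch): onboarding after lunch ✓
(sync_call, build): sync_call after build ✓
(sync_call, load_test): sync_call after load_test ✓
(triage, build): triage after build ✓
(triage, demo): triage after demo ✓
(triage, load_test): triage after load_test ✓
(triage, lunch): triage after lunch ✓
Count: 14.

14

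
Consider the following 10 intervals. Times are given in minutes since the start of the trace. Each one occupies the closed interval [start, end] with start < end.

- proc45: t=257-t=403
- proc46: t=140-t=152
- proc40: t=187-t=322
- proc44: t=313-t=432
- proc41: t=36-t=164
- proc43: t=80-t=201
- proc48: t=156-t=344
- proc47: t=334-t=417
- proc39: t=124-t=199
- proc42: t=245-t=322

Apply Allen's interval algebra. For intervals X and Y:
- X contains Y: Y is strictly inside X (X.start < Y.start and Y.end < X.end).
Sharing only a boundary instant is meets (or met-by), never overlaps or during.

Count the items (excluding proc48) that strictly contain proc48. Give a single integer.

0

Target proc48 = [t=156, t=344].
proc39 [t=124, t=199] → overlaps → no.
proc40 [t=187, t=322] → during → no.
proc41 [t=36, t=164] → overlaps → no.
proc42 [t=245, t=322] → during → no.
proc43 [t=80, t=201] → overlaps → no.
proc44 [t=313, t=432] → overlapped-by → no.
proc45 [t=257, t=403] → overlapped-by → no.
proc46 [t=140, t=152] → before → no.
proc47 [t=334, t=417] → overlapped-by → no.
Total: 0.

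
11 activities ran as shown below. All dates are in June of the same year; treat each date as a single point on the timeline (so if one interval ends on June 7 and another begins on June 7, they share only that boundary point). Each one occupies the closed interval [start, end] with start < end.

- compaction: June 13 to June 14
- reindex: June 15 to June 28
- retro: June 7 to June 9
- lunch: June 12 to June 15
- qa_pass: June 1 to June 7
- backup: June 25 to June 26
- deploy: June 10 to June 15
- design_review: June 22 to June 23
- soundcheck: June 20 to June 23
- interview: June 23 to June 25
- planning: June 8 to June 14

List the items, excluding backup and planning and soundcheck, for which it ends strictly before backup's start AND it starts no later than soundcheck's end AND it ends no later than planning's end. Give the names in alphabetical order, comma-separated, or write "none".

compaction, qa_pass, retro

Conditions: its end is strictly before backup's start (X.end < June 25) AND its start is no later than soundcheck's end (X.start <= June 23) AND its end is no later than planning's end (X.end <= June 14).
compaction: end June 14 < June 25? ✓; start June 13 <= June 23? ✓; end June 14 <= June 14? ✓ → yes.
deploy: end June 15 < June 25? ✓; start June 10 <= June 23? ✓; end June 15 <= June 14? ✗ → no.
design_review: end June 23 < June 25? ✓; start June 22 <= June 23? ✓; end June 23 <= June 14? ✗ → no.
interview: end June 25 < June 25? ✗; start June 23 <= June 23? ✓; end June 25 <= June 14? ✗ → no.
lunch: end June 15 < June 25? ✓; start June 12 <= June 23? ✓; end June 15 <= June 14? ✗ → no.
qa_pass: end June 7 < June 25? ✓; start June 1 <= June 23? ✓; end June 7 <= June 14? ✓ → yes.
reindex: end June 28 < June 25? ✗; start June 15 <= June 23? ✓; end June 28 <= June 14? ✗ → no.
retro: end June 9 < June 25? ✓; start June 7 <= June 23? ✓; end June 9 <= June 14? ✓ → yes.
Result: compaction, qa_pass, retro.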